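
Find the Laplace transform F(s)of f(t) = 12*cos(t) 12*s/(s^2 + 1)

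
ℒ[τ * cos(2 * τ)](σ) (σ^2 - 4)/(σ^2 + 4)^2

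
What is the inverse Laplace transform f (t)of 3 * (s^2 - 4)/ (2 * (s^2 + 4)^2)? 3 * t * cos (2 * t)/2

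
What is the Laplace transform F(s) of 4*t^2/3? 8/(3*s^3) 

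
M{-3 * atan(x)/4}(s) 3 * pi * sec(pi * s/2)/(8 * s)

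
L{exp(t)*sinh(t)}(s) 1/(s*(s - 2))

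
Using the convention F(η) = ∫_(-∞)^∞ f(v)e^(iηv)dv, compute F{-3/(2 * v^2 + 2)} -3 * pi * exp(-Abs(η))/2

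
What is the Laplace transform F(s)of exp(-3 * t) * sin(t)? 1/((s + 3)^2 + 1)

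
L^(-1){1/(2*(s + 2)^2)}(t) t*exp(-2*t)/2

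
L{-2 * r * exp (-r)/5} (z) -2/ (5 * (z + 1)^2)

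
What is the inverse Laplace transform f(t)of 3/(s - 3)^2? 3 * t * exp(3 * t)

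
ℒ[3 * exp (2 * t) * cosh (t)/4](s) 3 * (s - 2)/ (4 * ( (s - 2)^2 - 1))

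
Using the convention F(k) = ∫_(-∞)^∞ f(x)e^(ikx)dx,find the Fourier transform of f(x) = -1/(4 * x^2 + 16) -pi * exp(-2 * Abs(k))/8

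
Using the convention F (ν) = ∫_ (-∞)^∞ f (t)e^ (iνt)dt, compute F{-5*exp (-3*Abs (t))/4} -15/ (2*ν^2 + 18)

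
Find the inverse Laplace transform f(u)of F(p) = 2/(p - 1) 2*exp(u)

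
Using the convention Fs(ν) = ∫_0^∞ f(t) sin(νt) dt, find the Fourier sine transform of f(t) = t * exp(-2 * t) 4 * ν/(ν^2 + 4) ^2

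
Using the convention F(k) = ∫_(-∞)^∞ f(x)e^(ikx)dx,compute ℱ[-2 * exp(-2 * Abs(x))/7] -8/(7 * k^2 + 28)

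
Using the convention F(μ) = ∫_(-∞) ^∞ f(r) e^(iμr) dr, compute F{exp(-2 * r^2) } sqrt(2) * sqrt(pi) * exp(-μ^2/8) /2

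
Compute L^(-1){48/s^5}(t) 2 * t^4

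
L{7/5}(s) 7/(5 * s)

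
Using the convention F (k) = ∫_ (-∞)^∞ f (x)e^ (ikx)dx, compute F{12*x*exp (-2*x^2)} 3*sqrt (2)*I*sqrt (pi)*k*exp (-k^2/8)/2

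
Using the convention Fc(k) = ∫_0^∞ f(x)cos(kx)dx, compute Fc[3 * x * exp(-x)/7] 3 * (1 - k^2)/(7 * (k^2 + 1)^2)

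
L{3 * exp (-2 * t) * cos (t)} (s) 3 * (s + 2)/ ( (s + 2)^2 + 1)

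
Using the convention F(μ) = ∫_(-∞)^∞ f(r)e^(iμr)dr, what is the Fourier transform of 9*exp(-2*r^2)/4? 9*sqrt(2)*sqrt(pi)*exp(-μ^2/8)/8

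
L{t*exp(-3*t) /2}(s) 1/(2*(s + 3) ^2) 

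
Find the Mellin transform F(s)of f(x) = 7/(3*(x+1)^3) 7*pi*(s - 2)*(s - 1)/(6*sin(pi*s))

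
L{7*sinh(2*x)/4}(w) 7/(2*(w^2 - 4))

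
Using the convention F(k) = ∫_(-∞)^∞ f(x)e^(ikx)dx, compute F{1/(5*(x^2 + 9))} pi*exp(-3*Abs(k))/15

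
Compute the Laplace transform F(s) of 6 6/s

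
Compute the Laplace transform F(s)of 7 7/s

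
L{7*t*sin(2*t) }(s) 28*s/(s^2 + 4) ^2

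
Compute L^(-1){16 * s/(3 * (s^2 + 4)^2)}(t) 4 * t * sin(2 * t)/3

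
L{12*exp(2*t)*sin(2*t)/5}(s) 24/(5*((s - 2)^2+4))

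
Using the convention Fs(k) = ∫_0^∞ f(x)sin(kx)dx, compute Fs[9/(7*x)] 9*pi/14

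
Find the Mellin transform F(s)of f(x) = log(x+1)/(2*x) -pi*csc(pi*s)/(2*s - 2)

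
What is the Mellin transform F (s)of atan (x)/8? -pi*sec (pi*s/2)/ (16*s)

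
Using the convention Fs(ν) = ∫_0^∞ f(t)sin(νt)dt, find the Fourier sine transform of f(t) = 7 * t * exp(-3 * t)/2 21 * ν/(ν^2 + 9)^2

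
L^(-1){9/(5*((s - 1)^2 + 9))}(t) 3*exp(t)*sin(3*t)/5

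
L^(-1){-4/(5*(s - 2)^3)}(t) -2*t^2*exp(2*t)/5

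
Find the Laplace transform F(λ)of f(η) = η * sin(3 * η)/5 6 * λ/(5 * (λ^2 + 9)^2)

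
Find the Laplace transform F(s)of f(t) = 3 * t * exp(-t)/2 3/(2 * (s + 1)^2)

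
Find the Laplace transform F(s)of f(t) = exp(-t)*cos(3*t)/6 (s + 1)/(6*((s + 1)^2 + 9))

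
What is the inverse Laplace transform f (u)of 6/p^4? u^3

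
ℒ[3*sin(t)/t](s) 3*atan(1/s)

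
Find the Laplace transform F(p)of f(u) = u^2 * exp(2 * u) 2/(p - 2)^3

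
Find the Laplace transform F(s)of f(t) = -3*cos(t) -3*s/(s^2 + 1)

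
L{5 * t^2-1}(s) 10/s^3-1/s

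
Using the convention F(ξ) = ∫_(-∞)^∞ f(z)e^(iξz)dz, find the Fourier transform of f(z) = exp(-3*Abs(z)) 6/(ξ^2 + 9)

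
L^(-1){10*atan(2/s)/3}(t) 10*sin(2*t)/(3*t)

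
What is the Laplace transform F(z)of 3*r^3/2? 9/z^4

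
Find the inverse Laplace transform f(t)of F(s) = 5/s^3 5*t^2/2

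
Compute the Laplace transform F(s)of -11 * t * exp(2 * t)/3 -11/(3 * (s - 2)^2)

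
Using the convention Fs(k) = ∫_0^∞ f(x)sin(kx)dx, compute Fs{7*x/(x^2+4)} 7*pi*exp(-2*k)/2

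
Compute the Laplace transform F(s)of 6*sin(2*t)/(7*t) 6*atan(2/s)/7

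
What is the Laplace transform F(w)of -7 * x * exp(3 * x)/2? -7/(2 * (w - 3)^2)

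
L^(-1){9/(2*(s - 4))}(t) 9*exp(4*t)/2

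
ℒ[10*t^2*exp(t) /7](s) 20/(7*(s - 1) ^3) 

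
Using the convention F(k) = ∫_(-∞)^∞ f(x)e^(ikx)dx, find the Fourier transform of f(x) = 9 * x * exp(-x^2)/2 9 * I * sqrt(pi) * k * exp(-k^2/4)/4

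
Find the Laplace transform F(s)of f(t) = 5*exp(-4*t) 5/(s+4)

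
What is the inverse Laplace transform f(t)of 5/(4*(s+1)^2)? 5*t*exp(-t)/4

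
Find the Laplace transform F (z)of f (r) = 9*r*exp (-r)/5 9/ (5*(z+1)^2)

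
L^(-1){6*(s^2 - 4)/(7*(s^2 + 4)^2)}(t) 6*t*cos(2*t)/7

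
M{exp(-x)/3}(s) gamma(s)/3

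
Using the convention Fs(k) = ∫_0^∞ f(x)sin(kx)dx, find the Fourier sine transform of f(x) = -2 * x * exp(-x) -4 * k/(k^2 + 1)^2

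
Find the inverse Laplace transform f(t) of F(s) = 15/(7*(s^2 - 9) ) 5*sinh(3*t) /7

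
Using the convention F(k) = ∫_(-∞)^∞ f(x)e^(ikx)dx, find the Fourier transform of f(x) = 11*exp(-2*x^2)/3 11*sqrt(2)*sqrt(pi)*exp(-k^2/8)/6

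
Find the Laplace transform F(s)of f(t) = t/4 1/(4 * s^2)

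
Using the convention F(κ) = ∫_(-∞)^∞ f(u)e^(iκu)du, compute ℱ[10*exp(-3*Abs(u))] 60/(κ^2 + 9)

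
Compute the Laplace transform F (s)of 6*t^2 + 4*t 12/s^3 + 4/s^2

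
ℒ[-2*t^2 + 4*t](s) 4/s^2 - 4/s^3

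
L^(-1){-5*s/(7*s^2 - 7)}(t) -5*cosh(t)/7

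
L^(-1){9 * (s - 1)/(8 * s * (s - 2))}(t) 9 * exp(t) * cosh(t)/8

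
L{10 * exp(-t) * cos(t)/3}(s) 10 * (s + 1)/(3 * ((s + 1)^2 + 1))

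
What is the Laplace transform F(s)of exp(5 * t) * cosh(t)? (s - 5)/((s - 5)^2 - 1)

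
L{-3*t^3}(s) -18/s^4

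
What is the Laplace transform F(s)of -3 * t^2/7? -6/(7 * s^3)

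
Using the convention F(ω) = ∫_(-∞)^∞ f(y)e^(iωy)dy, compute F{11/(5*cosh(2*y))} 11*pi/(10*cosh(pi*ω/4))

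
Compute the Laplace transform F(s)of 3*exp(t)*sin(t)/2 3/(2*((s - 1)^2 + 1))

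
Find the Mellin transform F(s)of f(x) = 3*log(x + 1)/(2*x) -3*pi*csc(pi*s)/(2*s - 2)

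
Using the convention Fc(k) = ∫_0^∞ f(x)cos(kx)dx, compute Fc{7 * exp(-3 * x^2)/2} 7 * sqrt(3) * sqrt(pi) * exp(-k^2/12)/12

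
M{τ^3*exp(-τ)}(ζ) gamma(ζ + 3)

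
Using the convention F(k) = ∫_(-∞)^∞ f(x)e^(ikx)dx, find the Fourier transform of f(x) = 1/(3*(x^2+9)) pi*exp(-3*Abs(k))/9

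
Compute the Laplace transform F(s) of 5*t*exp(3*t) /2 5/(2*(s - 3) ^2) 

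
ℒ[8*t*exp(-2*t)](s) 8/(s + 2)^2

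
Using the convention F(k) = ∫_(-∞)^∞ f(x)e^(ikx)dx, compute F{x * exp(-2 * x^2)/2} sqrt(2) * I * sqrt(pi) * k * exp(-k^2/8)/16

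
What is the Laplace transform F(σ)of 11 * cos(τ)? 11 * σ/(σ^2 + 1)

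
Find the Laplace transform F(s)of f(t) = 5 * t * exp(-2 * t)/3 5/(3 * (s + 2)^2)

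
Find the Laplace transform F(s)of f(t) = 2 2/s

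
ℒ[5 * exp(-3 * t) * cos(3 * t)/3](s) 5 * (s + 3)/(3 * ((s + 3)^2 + 9))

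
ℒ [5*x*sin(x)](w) 10*w/(w^2 + 1)^2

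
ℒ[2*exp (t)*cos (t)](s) 2*(s - 1)/ ( (s - 1)^2 + 1)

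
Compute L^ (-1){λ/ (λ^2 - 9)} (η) cosh (3*η)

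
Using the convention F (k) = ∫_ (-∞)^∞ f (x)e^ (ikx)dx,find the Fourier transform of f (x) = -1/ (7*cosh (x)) -pi/ (7*cosh (pi*k/2))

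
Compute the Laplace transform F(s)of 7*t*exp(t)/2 7/(2*(s - 1)^2)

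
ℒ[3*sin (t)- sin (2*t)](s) 3/ (s^2 + 1) - 2/ (s^2 + 4)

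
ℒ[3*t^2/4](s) 3/(2*s^3)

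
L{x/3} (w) 1/ (3 * w^2)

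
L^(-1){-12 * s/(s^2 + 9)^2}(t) -2 * t * sin(3 * t)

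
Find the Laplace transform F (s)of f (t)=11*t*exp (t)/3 11/ (3*(s - 1)^2)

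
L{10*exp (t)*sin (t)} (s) 10/ ( (s - 1)^2+1)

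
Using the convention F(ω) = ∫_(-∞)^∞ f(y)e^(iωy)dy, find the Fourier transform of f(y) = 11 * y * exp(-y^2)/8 11 * I * sqrt(pi) * ω * exp(-ω^2/4)/16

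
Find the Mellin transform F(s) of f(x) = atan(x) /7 -pi * sec(pi * s/2) /(14 * s) 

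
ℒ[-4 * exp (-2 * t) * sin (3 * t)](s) -12/ ( (s + 2)^2 + 9)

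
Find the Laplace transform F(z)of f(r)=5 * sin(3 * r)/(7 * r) 5 * atan(3/z)/7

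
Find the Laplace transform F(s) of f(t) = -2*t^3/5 -12/(5*s^4) 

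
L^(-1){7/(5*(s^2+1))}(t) 7*sin(t)/5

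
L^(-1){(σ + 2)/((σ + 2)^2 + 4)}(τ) exp(-2 * τ) * cos(2 * τ)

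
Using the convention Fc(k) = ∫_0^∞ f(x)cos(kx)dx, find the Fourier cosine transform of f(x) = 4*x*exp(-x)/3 4*(1 - k^2)/(3*(k^2+1)^2)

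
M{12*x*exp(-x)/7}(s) 12*gamma(s + 1)/7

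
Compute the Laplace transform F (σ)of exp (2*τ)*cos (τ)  (σ - 2)/ ( (σ - 2)^2 + 1)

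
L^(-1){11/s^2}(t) 11*t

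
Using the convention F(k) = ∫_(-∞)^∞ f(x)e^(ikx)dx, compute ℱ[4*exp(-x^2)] 4*sqrt(pi)*exp(-k^2/4)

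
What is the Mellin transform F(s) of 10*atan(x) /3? -5*pi*sec(pi*s/2) /(3*s) 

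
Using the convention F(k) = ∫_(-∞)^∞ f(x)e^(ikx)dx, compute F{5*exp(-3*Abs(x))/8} 15/(4*(k^2 + 9))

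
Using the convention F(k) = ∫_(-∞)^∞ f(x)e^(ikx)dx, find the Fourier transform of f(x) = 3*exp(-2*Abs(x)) 12/(k^2 + 4)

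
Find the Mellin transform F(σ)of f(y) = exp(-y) gamma(σ)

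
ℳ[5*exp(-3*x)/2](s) 5*gamma(s)/(2*3^s)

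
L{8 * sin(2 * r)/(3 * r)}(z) 8 * atan(2/z)/3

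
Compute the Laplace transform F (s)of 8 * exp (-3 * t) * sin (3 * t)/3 8/ ( (s + 3)^2 + 9)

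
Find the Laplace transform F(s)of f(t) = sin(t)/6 1/(6*(s^2 + 1))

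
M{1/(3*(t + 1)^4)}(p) gamma(p)*gamma(4 - p)/18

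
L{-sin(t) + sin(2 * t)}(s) 2/(s^2 + 4)-1/(s^2 + 1)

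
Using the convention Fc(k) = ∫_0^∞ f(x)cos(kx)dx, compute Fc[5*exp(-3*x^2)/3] 5*sqrt(3)*sqrt(pi)*exp(-k^2/12)/18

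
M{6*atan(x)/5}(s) -3*pi*sec(pi*s/2)/(5*s)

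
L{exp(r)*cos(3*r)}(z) (z - 1)/((z - 1)^2 + 9)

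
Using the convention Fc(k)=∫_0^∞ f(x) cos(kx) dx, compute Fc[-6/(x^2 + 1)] -3*pi*exp(-k) 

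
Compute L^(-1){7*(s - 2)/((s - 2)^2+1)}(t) 7*exp(2*t)*cos(t)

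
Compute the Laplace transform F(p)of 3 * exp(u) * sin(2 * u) 6/((p - 1)^2 + 4)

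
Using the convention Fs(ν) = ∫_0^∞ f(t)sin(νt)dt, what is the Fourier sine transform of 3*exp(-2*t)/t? 3*atan(ν/2)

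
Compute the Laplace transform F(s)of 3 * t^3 18/s^4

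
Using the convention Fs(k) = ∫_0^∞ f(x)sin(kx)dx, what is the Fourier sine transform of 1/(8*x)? pi/16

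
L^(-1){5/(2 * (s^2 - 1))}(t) 5 * sinh(t)/2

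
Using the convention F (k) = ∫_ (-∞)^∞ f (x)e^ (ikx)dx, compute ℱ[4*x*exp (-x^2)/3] 2*I*sqrt (pi)*k*exp (-k^2/4)/3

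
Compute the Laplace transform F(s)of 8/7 8/(7*s)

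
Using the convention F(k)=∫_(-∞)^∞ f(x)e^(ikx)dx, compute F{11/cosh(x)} 11*pi/cosh(pi*k/2)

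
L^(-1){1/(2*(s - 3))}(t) exp(3*t)/2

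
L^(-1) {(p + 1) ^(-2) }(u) u * exp(-u) 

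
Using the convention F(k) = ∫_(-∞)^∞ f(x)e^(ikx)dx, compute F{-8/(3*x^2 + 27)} -8*pi*exp(-3*Abs(k))/9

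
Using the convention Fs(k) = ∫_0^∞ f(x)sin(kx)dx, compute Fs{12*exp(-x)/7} 12*k/(7*(k^2 + 1))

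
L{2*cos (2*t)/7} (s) 2*s/ (7*(s^2 + 4))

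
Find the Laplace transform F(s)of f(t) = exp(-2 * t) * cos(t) (s + 2)/((s + 2)^2 + 1)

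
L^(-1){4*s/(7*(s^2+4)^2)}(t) t*sin(2*t)/7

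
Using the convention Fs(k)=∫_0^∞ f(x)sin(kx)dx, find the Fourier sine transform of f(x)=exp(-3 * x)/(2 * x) atan(k/3)/2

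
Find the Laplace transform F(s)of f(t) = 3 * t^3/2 9/s^4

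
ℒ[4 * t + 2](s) 2/s + 4/s^2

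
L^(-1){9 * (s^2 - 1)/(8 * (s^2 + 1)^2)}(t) 9 * t * cos(t)/8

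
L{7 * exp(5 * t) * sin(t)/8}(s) 7/(8 * ((s - 5)^2+1))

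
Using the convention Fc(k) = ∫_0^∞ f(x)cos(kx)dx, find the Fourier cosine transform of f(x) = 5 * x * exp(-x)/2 5 * (1 - k^2)/(2 * (k^2 + 1)^2)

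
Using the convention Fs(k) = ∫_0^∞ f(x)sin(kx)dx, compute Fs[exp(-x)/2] k/(2*(k^2 + 1))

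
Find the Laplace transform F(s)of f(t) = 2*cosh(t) 2*s/(s^2 - 1)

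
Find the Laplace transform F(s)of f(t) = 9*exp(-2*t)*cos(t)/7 9*(s + 2)/(7*((s + 2)^2 + 1))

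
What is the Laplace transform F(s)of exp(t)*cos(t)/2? (s - 1)/(2*((s - 1)^2 + 1))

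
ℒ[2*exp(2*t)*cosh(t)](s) 2*(s - 2)/((s - 2)^2 - 1)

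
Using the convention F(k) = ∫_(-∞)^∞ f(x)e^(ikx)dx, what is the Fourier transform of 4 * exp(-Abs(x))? 8/(k^2 + 1)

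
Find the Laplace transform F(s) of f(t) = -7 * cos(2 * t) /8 -7 * s/(8 * s^2+32) 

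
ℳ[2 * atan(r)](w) -pi * sec(pi * w/2)/w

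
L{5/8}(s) 5/(8*s)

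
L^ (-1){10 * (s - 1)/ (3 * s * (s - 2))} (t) 10 * exp (t) * cosh (t)/3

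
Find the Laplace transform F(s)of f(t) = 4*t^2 8/s^3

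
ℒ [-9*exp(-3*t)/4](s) -9/(4*s + 12)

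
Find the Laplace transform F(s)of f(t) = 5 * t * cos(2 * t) 5 * (s^2 - 4)/(s^2 + 4)^2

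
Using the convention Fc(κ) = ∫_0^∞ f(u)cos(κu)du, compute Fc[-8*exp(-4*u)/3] -32/(3*κ^2 + 48)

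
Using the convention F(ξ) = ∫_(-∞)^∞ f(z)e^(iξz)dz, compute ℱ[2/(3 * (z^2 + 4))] pi * exp(-2 * Abs(ξ))/3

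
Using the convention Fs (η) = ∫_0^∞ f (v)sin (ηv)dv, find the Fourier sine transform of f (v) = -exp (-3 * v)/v -atan (η/3)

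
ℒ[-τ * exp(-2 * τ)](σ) -1/(σ+2)^2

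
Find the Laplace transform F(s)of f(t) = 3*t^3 18/s^4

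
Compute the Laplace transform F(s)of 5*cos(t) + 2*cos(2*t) 2*s/(s^2 + 4) + 5*s/(s^2 + 1)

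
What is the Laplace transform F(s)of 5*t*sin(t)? 10*s/(s^2+1)^2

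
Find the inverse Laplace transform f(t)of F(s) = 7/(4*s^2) 7*t/4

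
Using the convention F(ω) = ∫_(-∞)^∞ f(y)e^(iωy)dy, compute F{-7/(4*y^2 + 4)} -7*pi*exp(-Abs(ω))/4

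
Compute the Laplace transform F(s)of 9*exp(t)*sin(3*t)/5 27/(5*((s - 1)^2 + 9))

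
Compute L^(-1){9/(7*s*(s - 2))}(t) 9*exp(t)*sinh(t)/7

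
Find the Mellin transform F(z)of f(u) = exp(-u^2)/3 gamma(z/2)/6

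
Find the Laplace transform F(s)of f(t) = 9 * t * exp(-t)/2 9/(2 * (s + 1)^2)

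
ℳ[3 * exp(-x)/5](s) 3 * gamma(s)/5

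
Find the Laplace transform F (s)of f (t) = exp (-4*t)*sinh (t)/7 1/ (7*( (s + 4)^2-1))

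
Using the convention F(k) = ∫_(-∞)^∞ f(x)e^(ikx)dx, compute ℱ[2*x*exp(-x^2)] I*sqrt(pi)*k*exp(-k^2/4)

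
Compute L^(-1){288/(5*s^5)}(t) 12*t^4/5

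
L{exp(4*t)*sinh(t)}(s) 1/((s - 4)^2 - 1)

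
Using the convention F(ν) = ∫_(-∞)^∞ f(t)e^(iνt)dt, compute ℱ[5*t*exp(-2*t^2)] 5*sqrt(2)*I*sqrt(pi)*ν*exp(-ν^2/8)/8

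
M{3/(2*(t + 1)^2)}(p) -3*pi*(p - 1)/(2*sin(pi*p))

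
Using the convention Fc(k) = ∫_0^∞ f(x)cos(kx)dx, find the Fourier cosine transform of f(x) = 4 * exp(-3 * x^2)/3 2 * sqrt(3) * sqrt(pi) * exp(-k^2/12)/9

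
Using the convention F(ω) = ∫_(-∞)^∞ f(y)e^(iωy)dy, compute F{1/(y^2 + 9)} pi*exp(-3*Abs(ω))/3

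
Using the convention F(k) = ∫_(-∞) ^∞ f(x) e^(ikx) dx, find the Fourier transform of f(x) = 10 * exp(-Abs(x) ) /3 20/(3 * (k^2+1) ) 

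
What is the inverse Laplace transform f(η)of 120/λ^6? η^5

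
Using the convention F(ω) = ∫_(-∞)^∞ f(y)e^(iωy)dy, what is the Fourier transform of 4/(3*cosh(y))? 4*pi/(3*cosh(pi*ω/2))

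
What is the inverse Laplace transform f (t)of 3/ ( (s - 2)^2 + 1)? 3 * exp (2 * t) * sin (t)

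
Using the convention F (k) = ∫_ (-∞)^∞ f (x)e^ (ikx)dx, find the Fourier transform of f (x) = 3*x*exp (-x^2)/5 3*I*sqrt (pi)*k*exp (-k^2/4)/10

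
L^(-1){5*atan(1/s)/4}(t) 5*sin(t)/(4*t)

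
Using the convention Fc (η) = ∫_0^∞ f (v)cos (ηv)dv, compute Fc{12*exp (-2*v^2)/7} 3*sqrt (2)*sqrt (pi)*exp (-η^2/8)/7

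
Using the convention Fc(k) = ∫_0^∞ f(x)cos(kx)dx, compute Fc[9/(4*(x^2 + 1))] 9*pi*exp(-k)/8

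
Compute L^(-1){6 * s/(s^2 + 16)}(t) 6 * cos(4 * t)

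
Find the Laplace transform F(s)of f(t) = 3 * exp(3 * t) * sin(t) 3/((s - 3)^2+1)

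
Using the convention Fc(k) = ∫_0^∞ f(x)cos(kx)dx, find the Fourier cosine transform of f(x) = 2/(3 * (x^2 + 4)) pi * exp(-2 * k)/6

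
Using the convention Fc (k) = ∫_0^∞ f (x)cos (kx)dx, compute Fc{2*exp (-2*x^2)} sqrt (2)*sqrt (pi)*exp (-k^2/8)/2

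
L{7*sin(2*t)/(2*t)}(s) 7*atan(2/s)/2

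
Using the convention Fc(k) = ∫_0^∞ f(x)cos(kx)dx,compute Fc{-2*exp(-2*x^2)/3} -sqrt(2)*sqrt(pi)*exp(-k^2/8)/6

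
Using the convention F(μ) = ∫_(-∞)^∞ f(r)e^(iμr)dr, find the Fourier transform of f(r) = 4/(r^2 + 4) 2 * pi * exp(-2 * Abs(μ))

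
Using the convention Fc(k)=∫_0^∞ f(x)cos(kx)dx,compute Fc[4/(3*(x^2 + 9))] 2*pi*exp(-3*k)/9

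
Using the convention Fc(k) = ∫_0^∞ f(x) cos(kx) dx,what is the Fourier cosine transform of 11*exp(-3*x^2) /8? 11*sqrt(3)*sqrt(pi)*exp(-k^2/12) /48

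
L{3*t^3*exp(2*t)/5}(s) 18/(5*(s - 2)^4)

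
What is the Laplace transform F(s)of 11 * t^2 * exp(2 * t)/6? 11/(3 * (s - 2)^3)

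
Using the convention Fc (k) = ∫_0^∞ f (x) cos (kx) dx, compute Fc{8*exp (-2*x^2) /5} 2*sqrt (2)*sqrt (pi)*exp (-k^2/8) /5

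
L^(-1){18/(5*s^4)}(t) 3*t^3/5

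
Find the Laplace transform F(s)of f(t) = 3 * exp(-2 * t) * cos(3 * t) 3 * (s + 2)/((s + 2)^2 + 9)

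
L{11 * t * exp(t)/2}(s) 11/(2 * (s - 1)^2)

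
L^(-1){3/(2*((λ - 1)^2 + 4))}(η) 3*exp(η)*sin(2*η)/4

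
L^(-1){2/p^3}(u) u^2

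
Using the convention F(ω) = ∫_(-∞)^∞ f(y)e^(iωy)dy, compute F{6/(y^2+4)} 3*pi*exp(-2*Abs(ω))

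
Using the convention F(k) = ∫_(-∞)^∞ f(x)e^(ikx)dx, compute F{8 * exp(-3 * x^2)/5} 8 * sqrt(3) * sqrt(pi) * exp(-k^2/12)/15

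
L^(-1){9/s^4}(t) 3*t^3/2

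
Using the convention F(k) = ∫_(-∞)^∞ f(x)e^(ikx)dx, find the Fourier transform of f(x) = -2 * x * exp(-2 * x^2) -sqrt(2) * I * sqrt(pi) * k * exp(-k^2/8)/4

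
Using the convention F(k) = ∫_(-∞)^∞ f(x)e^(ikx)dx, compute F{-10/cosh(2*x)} -5*pi/cosh(pi*k/4)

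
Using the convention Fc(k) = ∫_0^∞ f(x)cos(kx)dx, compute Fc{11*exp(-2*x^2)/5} 11*sqrt(2)*sqrt(pi)*exp(-k^2/8)/20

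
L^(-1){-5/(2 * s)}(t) -5/2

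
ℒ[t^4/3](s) 8/s^5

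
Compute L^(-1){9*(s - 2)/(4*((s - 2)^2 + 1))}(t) 9*exp(2*t)*cos(t)/4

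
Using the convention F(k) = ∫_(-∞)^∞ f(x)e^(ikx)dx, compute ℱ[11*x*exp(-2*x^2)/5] 11*sqrt(2)*I*sqrt(pi)*k*exp(-k^2/8)/40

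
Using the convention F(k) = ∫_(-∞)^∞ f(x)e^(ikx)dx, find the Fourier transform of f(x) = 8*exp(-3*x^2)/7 8*sqrt(3)*sqrt(pi)*exp(-k^2/12)/21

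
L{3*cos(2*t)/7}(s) 3*s/(7*(s^2 + 4))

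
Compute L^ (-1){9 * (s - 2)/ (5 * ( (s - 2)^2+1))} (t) 9 * exp (2 * t) * cos (t)/5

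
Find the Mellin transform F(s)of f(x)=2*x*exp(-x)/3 2*gamma(s + 1)/3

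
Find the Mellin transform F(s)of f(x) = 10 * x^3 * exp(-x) 10 * gamma(s + 3)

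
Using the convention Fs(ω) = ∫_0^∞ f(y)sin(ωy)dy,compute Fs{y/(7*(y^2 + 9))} pi*exp(-3*ω)/14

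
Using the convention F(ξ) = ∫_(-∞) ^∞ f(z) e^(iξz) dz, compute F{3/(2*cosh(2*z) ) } 3*pi/(4*cosh(pi*ξ/4) ) 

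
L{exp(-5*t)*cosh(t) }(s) (s + 5) /((s + 5) ^2 - 1) 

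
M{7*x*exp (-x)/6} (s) 7*gamma (s + 1)/6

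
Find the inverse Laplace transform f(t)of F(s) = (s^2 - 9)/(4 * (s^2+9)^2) t * cos(3 * t)/4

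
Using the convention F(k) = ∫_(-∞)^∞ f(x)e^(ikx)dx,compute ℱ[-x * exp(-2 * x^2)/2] -sqrt(2) * I * sqrt(pi) * k * exp(-k^2/8)/16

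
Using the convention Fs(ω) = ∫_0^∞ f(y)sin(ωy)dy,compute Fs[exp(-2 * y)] ω/(ω^2+4)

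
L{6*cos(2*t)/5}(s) 6*s/(5*(s^2 + 4))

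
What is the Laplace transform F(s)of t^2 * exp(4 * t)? 2/(s - 4)^3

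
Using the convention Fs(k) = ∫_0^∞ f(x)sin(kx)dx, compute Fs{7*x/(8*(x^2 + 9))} 7*pi*exp(-3*k)/16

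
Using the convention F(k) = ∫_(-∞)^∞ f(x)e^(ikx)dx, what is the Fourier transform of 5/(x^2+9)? 5 * pi * exp(-3 * Abs(k))/3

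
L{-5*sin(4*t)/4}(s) -5/(s^2 + 16)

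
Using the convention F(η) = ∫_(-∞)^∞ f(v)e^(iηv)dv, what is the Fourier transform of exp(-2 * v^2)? sqrt(2) * sqrt(pi) * exp(-η^2/8)/2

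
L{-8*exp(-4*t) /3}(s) -8/(3*s + 12) 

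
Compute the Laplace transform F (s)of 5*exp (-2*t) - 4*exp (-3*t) 5/ (s + 2) - 4/ (s + 3)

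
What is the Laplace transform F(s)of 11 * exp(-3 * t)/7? 11/(7 * (s + 3))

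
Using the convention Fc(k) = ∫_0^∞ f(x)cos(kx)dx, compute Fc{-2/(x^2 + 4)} -pi*exp(-2*k)/2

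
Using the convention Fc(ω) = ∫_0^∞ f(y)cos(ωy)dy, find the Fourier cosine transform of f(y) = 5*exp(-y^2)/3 5*sqrt(pi)*exp(-ω^2/4)/6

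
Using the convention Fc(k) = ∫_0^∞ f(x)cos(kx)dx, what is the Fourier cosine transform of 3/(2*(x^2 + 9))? pi*exp(-3*k)/4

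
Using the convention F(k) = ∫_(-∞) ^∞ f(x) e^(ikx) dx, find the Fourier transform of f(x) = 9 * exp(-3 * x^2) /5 3 * sqrt(3) * sqrt(pi) * exp(-k^2/12) /5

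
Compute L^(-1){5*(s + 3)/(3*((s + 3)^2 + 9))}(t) 5*exp(-3*t)*cos(3*t)/3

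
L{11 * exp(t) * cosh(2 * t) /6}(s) 11 * (s - 1) /(6 * ((s - 1) ^2 - 4) ) 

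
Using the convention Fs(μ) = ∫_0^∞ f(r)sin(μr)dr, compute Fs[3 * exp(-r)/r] 3 * atan(μ)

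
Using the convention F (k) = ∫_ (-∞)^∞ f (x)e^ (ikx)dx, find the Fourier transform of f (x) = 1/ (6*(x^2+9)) pi*exp (-3*Abs (k))/18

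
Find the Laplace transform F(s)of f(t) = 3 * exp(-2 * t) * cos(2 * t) 3 * (s + 2)/((s + 2)^2 + 4)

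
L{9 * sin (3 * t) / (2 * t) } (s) 9 * atan (3/s) /2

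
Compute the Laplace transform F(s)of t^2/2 s^(-3)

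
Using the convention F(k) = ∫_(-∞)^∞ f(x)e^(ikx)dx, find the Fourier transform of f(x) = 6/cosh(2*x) 3*pi/cosh(pi*k/4)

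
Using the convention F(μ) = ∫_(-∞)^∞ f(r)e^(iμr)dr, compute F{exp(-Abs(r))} 2/(μ^2 + 1)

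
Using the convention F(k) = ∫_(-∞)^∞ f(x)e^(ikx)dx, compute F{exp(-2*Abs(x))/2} 2/(k^2+4)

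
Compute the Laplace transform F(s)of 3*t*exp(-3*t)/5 3/(5*(s + 3)^2)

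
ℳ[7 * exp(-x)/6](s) 7 * gamma(s)/6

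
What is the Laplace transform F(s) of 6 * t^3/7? 36/(7 * s^4) 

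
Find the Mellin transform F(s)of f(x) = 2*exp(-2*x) 2^(1 - s)*gamma(s)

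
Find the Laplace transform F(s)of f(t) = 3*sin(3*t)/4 9/(4*(s^2 + 9))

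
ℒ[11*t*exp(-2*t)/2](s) 11/(2*(s + 2)^2)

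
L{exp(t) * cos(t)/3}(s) (s - 1)/(3 * ((s - 1)^2+1))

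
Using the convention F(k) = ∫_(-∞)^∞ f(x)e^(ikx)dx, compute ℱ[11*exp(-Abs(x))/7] 22/(7*(k^2 + 1))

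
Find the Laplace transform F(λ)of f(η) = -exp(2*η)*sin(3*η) -3/((λ - 2)^2 + 9)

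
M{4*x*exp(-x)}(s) 4*gamma(s + 1)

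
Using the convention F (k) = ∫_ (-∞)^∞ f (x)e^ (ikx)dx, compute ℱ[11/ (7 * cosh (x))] 11 * pi/ (7 * cosh (pi * k/2))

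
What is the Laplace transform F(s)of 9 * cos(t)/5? 9 * s/(5 * (s^2 + 1))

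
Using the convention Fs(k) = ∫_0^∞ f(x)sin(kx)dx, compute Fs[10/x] 5*pi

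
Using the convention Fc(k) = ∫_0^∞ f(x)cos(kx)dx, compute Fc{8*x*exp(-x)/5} 8*(1 - k^2)/(5*(k^2 + 1)^2)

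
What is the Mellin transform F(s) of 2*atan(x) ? -pi*sec(pi*s/2) /s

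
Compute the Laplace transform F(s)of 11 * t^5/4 330/s^6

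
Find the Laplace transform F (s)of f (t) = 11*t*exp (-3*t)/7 11/ (7*(s + 3)^2)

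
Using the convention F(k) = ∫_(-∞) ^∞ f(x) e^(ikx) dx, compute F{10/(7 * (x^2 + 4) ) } 5 * pi * exp(-2 * Abs(k) ) /7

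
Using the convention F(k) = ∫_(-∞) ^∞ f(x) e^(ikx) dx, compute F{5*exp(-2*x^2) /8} 5*sqrt(2)*sqrt(pi)*exp(-k^2/8) /16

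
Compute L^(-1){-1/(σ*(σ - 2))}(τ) -exp(τ)*sinh(τ)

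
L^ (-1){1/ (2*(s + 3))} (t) exp (-3*t)/2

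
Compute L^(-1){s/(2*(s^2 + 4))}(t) cos(2*t)/2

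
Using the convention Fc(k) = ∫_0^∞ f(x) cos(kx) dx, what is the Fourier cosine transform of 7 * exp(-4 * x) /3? 28/(3 * (k^2+16) ) 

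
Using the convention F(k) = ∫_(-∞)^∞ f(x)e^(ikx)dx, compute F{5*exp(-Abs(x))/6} 5/(3*(k^2+1))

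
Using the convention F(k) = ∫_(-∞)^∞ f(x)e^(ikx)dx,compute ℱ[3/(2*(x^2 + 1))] 3*pi*exp(-Abs(k))/2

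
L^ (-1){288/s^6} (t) 12 * t^5/5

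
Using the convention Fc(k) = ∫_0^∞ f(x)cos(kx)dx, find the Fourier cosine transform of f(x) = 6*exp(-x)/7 6/(7*(k^2 + 1))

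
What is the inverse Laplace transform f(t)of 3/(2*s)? 3/2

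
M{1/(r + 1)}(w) pi*csc(pi*w)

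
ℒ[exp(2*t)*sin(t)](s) 1/((s - 2)^2+1)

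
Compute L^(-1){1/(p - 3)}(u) exp(3 * u)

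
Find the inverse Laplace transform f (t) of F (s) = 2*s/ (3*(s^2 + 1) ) 2*cos (t) /3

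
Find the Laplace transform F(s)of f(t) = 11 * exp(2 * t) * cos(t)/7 11 * (s - 2)/(7 * ((s - 2)^2+1))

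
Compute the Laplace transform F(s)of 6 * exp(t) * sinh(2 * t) 12/((s - 1)^2 - 4)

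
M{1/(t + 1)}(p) pi*csc(pi*p)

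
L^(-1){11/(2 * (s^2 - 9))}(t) 11 * sinh(3 * t)/6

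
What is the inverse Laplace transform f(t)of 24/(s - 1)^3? 12*t^2*exp(t)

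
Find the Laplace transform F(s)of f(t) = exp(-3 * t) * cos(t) (s + 3)/((s + 3)^2 + 1)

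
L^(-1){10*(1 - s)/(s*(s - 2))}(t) -10*exp(t)*cosh(t)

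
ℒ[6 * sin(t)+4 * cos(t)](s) 6/(s^2+1)+4 * s/(s^2+1)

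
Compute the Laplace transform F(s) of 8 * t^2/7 16/(7 * s^3) 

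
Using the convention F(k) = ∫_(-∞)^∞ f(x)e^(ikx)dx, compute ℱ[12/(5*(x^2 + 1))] 12*pi*exp(-Abs(k))/5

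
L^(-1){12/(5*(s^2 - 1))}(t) 12*sinh(t)/5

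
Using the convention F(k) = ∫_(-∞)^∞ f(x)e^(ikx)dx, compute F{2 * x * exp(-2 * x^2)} sqrt(2) * I * sqrt(pi) * k * exp(-k^2/8)/4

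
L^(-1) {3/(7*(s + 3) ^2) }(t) 3*t*exp(-3*t) /7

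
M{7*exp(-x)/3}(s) 7*gamma(s)/3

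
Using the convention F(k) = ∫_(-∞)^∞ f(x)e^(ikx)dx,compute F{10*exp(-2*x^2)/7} 5*sqrt(2)*sqrt(pi)*exp(-k^2/8)/7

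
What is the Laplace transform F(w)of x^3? 6/w^4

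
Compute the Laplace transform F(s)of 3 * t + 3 3/s + 3/s^2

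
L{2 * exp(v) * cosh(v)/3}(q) 2 * (q - 1)/(3 * q * (q - 2))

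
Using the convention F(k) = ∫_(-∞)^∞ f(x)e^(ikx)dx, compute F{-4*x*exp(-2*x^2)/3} -sqrt(2)*I*sqrt(pi)*k*exp(-k^2/8)/6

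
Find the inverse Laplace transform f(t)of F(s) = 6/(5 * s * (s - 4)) 3 * exp(2 * t) * sinh(2 * t)/5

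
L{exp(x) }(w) 1/(w - 1) 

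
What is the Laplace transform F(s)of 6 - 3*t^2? 6/s - 6/s^3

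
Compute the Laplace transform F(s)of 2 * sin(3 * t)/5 6/(5 * (s^2 + 9))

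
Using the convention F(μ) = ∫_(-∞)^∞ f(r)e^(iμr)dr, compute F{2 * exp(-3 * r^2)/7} 2 * sqrt(3) * sqrt(pi) * exp(-μ^2/12)/21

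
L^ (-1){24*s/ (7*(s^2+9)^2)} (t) 4*t*sin (3*t)/7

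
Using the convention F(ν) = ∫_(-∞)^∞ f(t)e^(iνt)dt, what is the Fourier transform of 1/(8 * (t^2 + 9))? pi * exp(-3 * Abs(ν))/24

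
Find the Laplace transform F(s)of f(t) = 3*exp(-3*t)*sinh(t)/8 3/(8*((s + 3)^2-1))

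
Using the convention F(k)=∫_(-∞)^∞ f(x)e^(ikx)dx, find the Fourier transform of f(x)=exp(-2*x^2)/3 sqrt(2)*sqrt(pi)*exp(-k^2/8)/6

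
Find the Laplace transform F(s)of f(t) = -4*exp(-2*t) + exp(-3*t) 1/(s + 3) - 4/(s + 2)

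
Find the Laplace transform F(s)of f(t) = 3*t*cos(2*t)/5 3*(s^2-4)/(5*(s^2 + 4)^2)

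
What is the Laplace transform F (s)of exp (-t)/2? 1/ (2 * (s + 1))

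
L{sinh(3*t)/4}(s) 3/(4*(s^2 - 9))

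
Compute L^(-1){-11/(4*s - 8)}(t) -11*exp(2*t)/4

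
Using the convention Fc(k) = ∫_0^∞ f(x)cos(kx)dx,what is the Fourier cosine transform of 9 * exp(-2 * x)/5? 18/(5 * (k^2 + 4))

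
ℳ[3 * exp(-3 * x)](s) 3^(1 - s) * gamma(s) 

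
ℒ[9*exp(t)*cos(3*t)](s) 9*(s - 1)/((s - 1)^2 + 9)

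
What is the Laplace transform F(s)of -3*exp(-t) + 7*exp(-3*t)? 7/(s + 3) - 3/(s + 1)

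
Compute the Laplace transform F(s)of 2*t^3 12/s^4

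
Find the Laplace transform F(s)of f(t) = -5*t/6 -5/(6*s^2)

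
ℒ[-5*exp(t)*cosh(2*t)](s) 5*(1 - s)/((s - 1)^2 - 4)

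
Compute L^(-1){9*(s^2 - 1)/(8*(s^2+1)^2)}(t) 9*t*cos(t)/8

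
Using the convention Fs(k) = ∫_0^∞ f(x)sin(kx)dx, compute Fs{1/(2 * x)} pi/4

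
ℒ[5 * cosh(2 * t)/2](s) 5 * s/(2 * (s^2-4))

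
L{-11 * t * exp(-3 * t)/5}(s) -11/(5 * (s + 3)^2)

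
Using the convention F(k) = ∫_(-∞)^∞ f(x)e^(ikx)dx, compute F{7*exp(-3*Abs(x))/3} 14/(k^2+9)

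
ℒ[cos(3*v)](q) q/(q^2 + 9)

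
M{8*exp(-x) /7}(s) 8*gamma(s) /7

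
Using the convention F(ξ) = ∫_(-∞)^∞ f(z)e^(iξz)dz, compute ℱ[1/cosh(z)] pi/cosh(pi*ξ/2)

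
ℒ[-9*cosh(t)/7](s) -9*s/(7*s^2-7)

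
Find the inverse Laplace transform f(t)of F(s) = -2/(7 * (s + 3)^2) -2 * t * exp(-3 * t)/7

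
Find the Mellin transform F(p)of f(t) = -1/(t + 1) -pi*csc(pi*p)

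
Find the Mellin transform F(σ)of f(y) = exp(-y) gamma(σ)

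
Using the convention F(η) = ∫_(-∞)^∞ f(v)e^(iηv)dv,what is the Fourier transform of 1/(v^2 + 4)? pi * exp(-2 * Abs(η))/2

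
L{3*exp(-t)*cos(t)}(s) 3*(s + 1)/((s + 1)^2 + 1)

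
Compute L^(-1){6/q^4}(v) v^3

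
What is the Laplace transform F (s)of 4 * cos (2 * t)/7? 4 * s/ (7 * (s^2 + 4))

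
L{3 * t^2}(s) 6/s^3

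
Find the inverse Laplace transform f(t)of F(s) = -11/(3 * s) -11/3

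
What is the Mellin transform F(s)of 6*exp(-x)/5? 6*gamma(s)/5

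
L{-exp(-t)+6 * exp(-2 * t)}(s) 6/(s+2) - 1/(s+1)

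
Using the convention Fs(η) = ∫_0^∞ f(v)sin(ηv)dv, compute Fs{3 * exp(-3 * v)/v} 3 * atan(η/3)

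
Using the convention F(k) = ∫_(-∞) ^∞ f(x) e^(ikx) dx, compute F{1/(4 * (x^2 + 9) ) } pi * exp(-3 * Abs(k) ) /12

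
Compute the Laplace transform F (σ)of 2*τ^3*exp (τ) 12/ (σ - 1)^4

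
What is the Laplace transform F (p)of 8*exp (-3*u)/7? 8/ (7*(p+3))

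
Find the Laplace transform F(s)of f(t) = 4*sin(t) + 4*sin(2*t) 4/(s^2 + 1) + 8/(s^2 + 4)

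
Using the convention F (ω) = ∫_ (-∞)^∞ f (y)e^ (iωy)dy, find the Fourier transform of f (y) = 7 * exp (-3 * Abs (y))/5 42/ (5 * (ω^2+9))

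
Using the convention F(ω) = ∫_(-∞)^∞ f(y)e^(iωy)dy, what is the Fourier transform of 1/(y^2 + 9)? pi*exp(-3*Abs(ω))/3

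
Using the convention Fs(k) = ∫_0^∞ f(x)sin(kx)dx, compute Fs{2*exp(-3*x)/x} 2*atan(k/3)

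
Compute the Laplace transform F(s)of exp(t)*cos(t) (s - 1)/((s - 1)^2 + 1)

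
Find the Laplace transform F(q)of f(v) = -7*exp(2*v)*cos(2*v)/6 7*(2 - q)/(6*((q - 2)^2+4))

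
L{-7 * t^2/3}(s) -14/(3 * s^3)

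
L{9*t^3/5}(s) 54/(5*s^4)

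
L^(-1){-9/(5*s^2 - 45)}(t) -3*sinh(3*t)/5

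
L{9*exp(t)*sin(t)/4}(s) 9/(4*((s - 1)^2 + 1))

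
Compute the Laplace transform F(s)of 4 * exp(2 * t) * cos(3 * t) 4 * (s - 2)/((s - 2)^2 + 9)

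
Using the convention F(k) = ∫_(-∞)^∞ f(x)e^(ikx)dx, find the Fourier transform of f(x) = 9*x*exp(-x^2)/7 9*I*sqrt(pi)*k*exp(-k^2/4)/14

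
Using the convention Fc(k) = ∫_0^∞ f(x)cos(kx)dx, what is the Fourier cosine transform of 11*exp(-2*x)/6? 11/(3*(k^2 + 4))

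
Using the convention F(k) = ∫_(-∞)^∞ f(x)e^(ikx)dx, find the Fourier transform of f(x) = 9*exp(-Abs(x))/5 18/(5*(k^2 + 1))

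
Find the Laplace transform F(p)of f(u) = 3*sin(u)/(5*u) 3*atan(1/p)/5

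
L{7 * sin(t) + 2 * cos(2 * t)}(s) 7/(s^2 + 1) + 2 * s/(s^2 + 4)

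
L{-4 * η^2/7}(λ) -8/(7 * λ^3)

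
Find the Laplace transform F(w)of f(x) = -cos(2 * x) -w/(w^2 + 4)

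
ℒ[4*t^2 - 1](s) 8/s^3 - 1/s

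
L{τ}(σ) σ^(-2) 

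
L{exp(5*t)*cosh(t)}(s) (s - 5)/((s - 5)^2 - 1)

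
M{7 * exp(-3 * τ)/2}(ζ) 7 * gamma(ζ)/(2 * 3^ζ)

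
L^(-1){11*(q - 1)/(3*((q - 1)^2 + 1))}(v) 11*exp(v)*cos(v)/3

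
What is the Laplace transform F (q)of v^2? 2/q^3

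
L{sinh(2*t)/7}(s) 2/(7*(s^2-4))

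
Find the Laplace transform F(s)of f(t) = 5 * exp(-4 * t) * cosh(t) 5 * (s + 4)/((s + 4)^2 - 1)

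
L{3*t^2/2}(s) 3/s^3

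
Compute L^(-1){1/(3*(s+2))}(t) exp(-2*t)/3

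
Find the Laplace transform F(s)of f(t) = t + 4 s^(-2) + 4/s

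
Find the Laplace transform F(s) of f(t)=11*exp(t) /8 11/(8*(s - 1) ) 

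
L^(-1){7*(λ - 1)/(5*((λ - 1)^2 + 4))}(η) 7*exp(η)*cos(2*η)/5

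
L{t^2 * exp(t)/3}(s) 2/(3 * (s - 1)^3)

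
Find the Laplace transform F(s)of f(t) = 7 7/s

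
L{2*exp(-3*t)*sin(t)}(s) 2/((s + 3)^2 + 1)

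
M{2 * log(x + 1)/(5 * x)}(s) -2 * pi * csc(pi * s)/(5 * s - 5)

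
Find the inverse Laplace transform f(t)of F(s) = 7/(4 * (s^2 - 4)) 7 * sinh(2 * t)/8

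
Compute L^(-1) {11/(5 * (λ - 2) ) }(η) 11 * exp(2 * η) /5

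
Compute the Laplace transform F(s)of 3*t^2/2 3/s^3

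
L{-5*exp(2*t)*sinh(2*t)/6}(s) -5/(3*s*(s - 4))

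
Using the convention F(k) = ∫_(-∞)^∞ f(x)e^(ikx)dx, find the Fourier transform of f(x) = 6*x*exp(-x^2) 3*I*sqrt(pi)*k*exp(-k^2/4)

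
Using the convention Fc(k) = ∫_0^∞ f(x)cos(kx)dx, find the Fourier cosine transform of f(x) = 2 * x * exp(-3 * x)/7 2 * (9 - k^2)/(7 * (k^2 + 9)^2)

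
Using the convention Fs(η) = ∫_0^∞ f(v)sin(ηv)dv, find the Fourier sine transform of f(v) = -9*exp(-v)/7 -9*η/(7*η^2 + 7)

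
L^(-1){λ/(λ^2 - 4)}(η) cosh(2*η)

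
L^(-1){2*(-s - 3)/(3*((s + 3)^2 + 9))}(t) -2*exp(-3*t)*cos(3*t)/3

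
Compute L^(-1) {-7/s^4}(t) -7*t^3/6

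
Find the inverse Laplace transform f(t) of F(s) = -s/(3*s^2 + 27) -cos(3*t) /3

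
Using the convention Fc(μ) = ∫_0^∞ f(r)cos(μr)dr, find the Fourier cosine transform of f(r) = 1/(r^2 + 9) pi*exp(-3*μ)/6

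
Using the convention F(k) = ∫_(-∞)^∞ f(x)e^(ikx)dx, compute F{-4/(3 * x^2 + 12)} -2 * pi * exp(-2 * Abs(k))/3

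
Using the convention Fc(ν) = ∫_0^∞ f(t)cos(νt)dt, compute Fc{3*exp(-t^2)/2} 3*sqrt(pi)*exp(-ν^2/4)/4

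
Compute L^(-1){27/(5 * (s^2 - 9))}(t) 9 * sinh(3 * t)/5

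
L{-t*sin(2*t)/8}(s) -s/(2*(s^2+4)^2)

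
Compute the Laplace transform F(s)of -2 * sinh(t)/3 -2/(3 * s^2-3)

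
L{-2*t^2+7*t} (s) 7/s^2 - 4/s^3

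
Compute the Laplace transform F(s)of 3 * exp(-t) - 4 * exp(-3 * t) 3/(s + 1) - 4/(s + 3)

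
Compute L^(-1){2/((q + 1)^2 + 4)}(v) exp(-v)*sin(2*v)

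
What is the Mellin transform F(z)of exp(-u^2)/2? gamma(z/2)/4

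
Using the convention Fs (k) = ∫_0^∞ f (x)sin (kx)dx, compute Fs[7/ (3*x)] 7*pi/6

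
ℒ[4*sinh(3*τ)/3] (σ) 4/(σ^2 - 9)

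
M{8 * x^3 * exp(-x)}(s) 8 * gamma(s + 3)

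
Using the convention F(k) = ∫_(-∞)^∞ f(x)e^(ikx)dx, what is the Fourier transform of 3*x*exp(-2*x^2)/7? 3*sqrt(2)*I*sqrt(pi)*k*exp(-k^2/8)/56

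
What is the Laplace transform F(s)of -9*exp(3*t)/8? -9/(8*s - 24)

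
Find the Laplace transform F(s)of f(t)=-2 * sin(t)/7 -2/(7 * s^2 + 7)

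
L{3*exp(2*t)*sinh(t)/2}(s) 3/(2*((s - 2)^2 - 1))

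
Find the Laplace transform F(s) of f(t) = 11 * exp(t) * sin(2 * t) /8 11/(4 * ((s - 1) ^2 + 4) ) 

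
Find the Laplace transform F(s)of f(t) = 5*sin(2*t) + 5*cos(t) 10/(s^2 + 4) + 5*s/(s^2 + 1)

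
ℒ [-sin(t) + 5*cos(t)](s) 5*s/(s^2 + 1)-1/(s^2 + 1)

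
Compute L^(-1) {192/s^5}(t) 8 * t^4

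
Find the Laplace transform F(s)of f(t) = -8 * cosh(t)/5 -8 * s/(5 * s^2 - 5)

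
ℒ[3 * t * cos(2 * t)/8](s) 3 * (s^2 - 4)/(8 * (s^2 + 4)^2)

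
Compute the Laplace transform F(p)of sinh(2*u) 2/(p^2 - 4)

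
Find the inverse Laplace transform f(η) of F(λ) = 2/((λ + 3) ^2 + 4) exp(-3*η)*sin(2*η) 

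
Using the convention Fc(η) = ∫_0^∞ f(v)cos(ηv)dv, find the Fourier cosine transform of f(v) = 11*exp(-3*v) 33/(η^2 + 9)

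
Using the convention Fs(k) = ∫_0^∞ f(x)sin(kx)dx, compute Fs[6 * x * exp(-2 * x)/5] 24 * k/(5 * (k^2 + 4)^2)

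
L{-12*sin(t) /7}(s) -12/(7*s^2+7) 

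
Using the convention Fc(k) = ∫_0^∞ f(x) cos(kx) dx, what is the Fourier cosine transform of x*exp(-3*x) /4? (9 - k^2) /(4*(k^2 + 9) ^2) 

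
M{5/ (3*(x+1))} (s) 5*pi*csc (pi*s)/3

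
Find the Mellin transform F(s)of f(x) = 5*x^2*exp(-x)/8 5*gamma(s + 2)/8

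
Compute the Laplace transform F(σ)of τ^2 2/σ^3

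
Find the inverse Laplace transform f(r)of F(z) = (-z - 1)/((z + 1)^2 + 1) -exp(-r) * cos(r)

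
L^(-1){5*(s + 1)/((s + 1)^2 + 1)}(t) 5*exp(-t)*cos(t)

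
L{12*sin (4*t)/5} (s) 48/ (5*(s^2+16))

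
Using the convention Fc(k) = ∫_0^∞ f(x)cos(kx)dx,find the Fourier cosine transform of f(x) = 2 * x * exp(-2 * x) 2 * (4 - k^2)/(k^2+4)^2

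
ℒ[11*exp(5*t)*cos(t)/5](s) 11*(s - 5)/(5*((s - 5)^2 + 1))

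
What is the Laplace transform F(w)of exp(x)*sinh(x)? 1/(w*(w - 2))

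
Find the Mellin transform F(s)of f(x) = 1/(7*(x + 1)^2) (-pi*s + pi)/(7*sin(pi*s))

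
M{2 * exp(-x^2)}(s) gamma(s/2)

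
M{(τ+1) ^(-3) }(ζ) pi*(ζ - 2)*(ζ - 1) /(2*sin(pi*ζ) ) 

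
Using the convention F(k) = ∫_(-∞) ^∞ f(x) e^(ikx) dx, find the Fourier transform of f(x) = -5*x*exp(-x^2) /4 -5*I*sqrt(pi)*k*exp(-k^2/4) /8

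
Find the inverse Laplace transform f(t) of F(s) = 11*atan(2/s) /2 11*sin(2*t) /(2*t) 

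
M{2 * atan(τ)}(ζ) -pi * sec(pi * ζ/2)/ζ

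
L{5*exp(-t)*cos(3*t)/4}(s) 5*(s + 1)/(4*((s + 1)^2 + 9))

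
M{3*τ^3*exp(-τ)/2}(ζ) 3*gamma(ζ+3)/2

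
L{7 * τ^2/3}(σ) 14/(3 * σ^3)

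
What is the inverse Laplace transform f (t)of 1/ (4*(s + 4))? exp (-4*t)/4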